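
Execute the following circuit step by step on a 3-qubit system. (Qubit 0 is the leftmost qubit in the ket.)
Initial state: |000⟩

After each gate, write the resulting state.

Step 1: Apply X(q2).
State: |001⟩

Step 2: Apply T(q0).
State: |001⟩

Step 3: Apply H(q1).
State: 1/√2|001⟩ + 1/√2|011⟩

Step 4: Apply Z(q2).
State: -1/√2|001⟩ - 1/√2|011⟩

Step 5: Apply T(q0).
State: -1/√2|001⟩ - 1/√2|011⟩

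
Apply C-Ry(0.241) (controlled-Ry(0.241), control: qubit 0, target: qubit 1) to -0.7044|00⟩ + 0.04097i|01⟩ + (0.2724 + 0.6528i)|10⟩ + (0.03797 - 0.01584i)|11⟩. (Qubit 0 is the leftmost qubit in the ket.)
-0.7044|00⟩ + 0.04097i|01⟩ + (0.2659 + 0.65i)|10⟩ + (0.07044 + 0.06275i)|11⟩

C-Ry(0.241) leaves the control-|0⟩ kets |00⟩, |01⟩ unchanged and applies Ry(0.241) to qubit 1 on the control-|1⟩ pair (|10⟩, |11⟩).
Ry(0.241) = [[cos(θ/2), −sin(θ/2)], [sin(θ/2), cos(θ/2)]]; θ = 0.241, cos(θ/2) ≈ 0.992749, sin(θ/2) ≈ 0.120209.
With a = amp(|10⟩) = (0.2724 + 0.6528i) and b = amp(|11⟩) = (0.03797 - 0.01584i):
new amp(|10⟩) = (0.992749)·a + (-0.120209)·b = (0.2659 + 0.65i)
new amp(|11⟩) = (0.120209)·a + (0.992749)·b = (0.07044 + 0.06275i)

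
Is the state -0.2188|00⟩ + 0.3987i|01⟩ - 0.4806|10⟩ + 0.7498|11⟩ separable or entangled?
Entangled

Writing the state as a|00⟩ + b|01⟩ + c|10⟩ + d|11⟩, it is a product state iff ad − bc = 0.
Here (a, b, c, d) = (-0.2188, 0.3987i, -0.4806, 0.7498): ad − bc = (-0.2188)(0.7498) − (0.3987i)(-0.4806) = (-0.1641 + 0.1916i) ≠ 0, so the state is entangled.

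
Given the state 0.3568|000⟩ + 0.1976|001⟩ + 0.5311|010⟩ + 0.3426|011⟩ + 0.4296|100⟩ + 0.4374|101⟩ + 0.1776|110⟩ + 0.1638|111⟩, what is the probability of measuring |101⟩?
0.1913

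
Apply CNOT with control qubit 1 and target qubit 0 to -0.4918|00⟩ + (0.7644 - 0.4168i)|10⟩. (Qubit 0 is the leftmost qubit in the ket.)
-0.4918|00⟩ + (0.7644 - 0.4168i)|10⟩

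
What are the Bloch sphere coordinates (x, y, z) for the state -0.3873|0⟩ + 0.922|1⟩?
(-0.7142, 0, -0.7001)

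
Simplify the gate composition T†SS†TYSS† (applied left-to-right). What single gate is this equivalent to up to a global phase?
Y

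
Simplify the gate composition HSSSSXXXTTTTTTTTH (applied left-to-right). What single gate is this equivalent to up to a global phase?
Z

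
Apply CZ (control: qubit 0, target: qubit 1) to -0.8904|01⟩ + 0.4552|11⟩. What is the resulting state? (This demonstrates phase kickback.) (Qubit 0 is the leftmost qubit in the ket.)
-0.8904|01⟩ - 0.4552|11⟩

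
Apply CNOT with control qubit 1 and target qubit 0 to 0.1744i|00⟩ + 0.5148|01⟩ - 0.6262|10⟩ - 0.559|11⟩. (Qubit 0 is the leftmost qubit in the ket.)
0.1744i|00⟩ - 0.559|01⟩ - 0.6262|10⟩ + 0.5148|11⟩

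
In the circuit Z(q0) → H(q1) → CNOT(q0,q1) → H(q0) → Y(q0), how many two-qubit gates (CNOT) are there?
1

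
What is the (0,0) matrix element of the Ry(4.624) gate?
-0.6752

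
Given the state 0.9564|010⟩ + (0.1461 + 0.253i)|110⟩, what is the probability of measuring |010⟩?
0.9147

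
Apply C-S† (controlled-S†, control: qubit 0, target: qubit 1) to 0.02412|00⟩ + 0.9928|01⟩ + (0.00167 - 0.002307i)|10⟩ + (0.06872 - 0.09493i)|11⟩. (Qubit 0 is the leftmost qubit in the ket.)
0.02412|00⟩ + 0.9928|01⟩ + (0.00167 - 0.002307i)|10⟩ + (-0.09493 - 0.06872i)|11⟩

C-S† leaves the control-|0⟩ kets |00⟩, |01⟩ unchanged and applies S† to qubit 1 on the control-|1⟩ pair (|10⟩, |11⟩).
S† = [[1, 0], [0, -i]].
With a = amp(|10⟩) = (0.00167 - 0.002307i) and b = amp(|11⟩) = (0.06872 - 0.09493i):
new amp(|10⟩) = (1)·a = (0.00167 - 0.002307i)
new amp(|11⟩) = (-i)·b = (-0.09493 - 0.06872i)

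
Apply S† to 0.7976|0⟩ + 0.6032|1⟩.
0.7976|0⟩ - 0.6032i|1⟩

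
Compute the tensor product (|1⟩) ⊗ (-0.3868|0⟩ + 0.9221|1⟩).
-0.3868|10⟩ + 0.9221|11⟩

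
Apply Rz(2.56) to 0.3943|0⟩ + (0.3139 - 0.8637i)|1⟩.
(0.1131 - 0.3777i)|0⟩ + (0.9174 + 0.05309i)|1⟩

Rz(2.56) = [[e^(−iθ/2), 0], [0, e^(iθ/2)]] with e^(±iθ/2) = cos(θ/2) ± i·sin(θ/2); θ = 2.56, cos(θ/2) ≈ 0.286715, sin(θ/2) ≈ 0.958016.
With a = amp(|0⟩) = 0.3943 and b = amp(|1⟩) = (0.3139 - 0.8637i):
new amp(|0⟩) = (0.286715 - 0.958016i)·a = (0.1131 - 0.3777i)
new amp(|1⟩) = (0.286715 + 0.958016i)·b = (0.9174 + 0.05309i)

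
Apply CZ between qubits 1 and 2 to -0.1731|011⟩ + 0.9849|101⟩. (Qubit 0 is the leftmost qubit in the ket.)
0.1731|011⟩ + 0.9849|101⟩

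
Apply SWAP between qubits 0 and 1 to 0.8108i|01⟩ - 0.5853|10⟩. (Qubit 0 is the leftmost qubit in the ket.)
-0.5853|01⟩ + 0.8108i|10⟩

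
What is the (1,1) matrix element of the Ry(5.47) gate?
-0.9185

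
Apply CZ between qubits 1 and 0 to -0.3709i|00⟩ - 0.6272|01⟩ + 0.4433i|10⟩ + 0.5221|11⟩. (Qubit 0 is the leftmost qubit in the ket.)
-0.3709i|00⟩ - 0.6272|01⟩ + 0.4433i|10⟩ - 0.5221|11⟩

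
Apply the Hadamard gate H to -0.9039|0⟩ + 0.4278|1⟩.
-0.3367|0⟩ - 0.9417|1⟩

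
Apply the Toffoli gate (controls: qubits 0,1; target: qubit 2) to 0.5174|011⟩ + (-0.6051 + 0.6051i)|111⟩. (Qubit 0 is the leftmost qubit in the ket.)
0.5174|011⟩ + (-0.6051 + 0.6051i)|110⟩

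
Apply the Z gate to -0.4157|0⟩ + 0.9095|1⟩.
-0.4157|0⟩ - 0.9095|1⟩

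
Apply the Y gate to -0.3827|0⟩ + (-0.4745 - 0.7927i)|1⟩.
(-0.7927 + 0.4745i)|0⟩ - 0.3827i|1⟩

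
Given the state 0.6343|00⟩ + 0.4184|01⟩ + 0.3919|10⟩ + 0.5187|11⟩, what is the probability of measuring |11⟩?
0.269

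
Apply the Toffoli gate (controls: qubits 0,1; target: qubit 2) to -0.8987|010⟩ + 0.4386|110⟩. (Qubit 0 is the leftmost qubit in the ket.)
-0.8987|010⟩ + 0.4386|111⟩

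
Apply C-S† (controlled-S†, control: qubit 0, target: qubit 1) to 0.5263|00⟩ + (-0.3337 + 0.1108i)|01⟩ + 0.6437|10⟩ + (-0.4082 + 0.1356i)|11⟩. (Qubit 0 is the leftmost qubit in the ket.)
0.5263|00⟩ + (-0.3337 + 0.1108i)|01⟩ + 0.6437|10⟩ + (0.1356 + 0.4082i)|11⟩

C-S† leaves the control-|0⟩ kets |00⟩, |01⟩ unchanged and applies S† to qubit 1 on the control-|1⟩ pair (|10⟩, |11⟩).
S† = [[1, 0], [0, -i]].
With a = amp(|10⟩) = 0.6437 and b = amp(|11⟩) = (-0.4082 + 0.1356i):
new amp(|10⟩) = (1)·a = 0.6437
new amp(|11⟩) = (-i)·b = (0.1356 + 0.4082i)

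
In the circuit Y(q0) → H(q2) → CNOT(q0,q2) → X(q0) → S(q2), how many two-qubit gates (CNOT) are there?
1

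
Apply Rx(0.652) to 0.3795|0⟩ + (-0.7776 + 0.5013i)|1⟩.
(0.5201 + 0.249i)|0⟩ + (-0.7366 + 0.3534i)|1⟩

Rx(0.652) = [[cos(θ/2), −i·sin(θ/2)], [−i·sin(θ/2), cos(θ/2)]]; θ = 0.652, cos(θ/2) ≈ 0.947331, sin(θ/2) ≈ 0.320256.
With a = amp(|0⟩) = 0.3795 and b = amp(|1⟩) = (-0.7776 + 0.5013i):
new amp(|0⟩) = (0.947331)·a + (-0.320256i)·b = (0.5201 + 0.249i)
new amp(|1⟩) = (-0.320256i)·a + (0.947331)·b = (-0.7366 + 0.3534i)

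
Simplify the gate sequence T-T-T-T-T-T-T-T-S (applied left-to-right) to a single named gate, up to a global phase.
S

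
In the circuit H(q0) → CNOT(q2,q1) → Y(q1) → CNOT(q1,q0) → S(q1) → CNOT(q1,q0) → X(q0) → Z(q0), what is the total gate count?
8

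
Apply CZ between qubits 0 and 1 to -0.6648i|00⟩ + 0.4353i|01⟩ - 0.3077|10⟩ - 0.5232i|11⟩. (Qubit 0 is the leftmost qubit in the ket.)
-0.6648i|00⟩ + 0.4353i|01⟩ - 0.3077|10⟩ + 0.5232i|11⟩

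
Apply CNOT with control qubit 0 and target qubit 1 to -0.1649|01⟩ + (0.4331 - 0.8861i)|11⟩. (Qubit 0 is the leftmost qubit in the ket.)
-0.1649|01⟩ + (0.4331 - 0.8861i)|10⟩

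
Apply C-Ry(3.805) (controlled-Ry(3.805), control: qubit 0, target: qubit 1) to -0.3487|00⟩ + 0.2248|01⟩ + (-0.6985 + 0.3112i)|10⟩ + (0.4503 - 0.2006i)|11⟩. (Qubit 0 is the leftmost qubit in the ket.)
-0.3487|00⟩ + 0.2248|01⟩ + (-0.1983 + 0.08832i)|10⟩ + (-0.8071 + 0.3596i)|11⟩

C-Ry(3.805) leaves the control-|0⟩ kets |00⟩, |01⟩ unchanged and applies Ry(3.805) to qubit 1 on the control-|1⟩ pair (|10⟩, |11⟩).
Ry(3.805) = [[cos(θ/2), −sin(θ/2)], [sin(θ/2), cos(θ/2)]]; θ = 3.805, cos(θ/2) ≈ -0.325654, sin(θ/2) ≈ 0.945489.
With a = amp(|10⟩) = (-0.6985 + 0.3112i) and b = amp(|11⟩) = (0.4503 - 0.2006i):
new amp(|10⟩) = (-0.325654)·a + (-0.945489)·b = (-0.1983 + 0.08832i)
new amp(|11⟩) = (0.945489)·a + (-0.325654)·b = (-0.8071 + 0.3596i)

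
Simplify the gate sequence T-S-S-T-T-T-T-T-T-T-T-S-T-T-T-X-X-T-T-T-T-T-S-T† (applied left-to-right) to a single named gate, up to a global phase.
I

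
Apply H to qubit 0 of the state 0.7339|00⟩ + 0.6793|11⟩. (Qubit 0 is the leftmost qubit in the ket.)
0.5189|00⟩ + 0.4803|01⟩ + 0.5189|10⟩ - 0.4803|11⟩

H on qubit 0 mixes each pair of kets that differ only in qubit 0: amplitudes (a, b) of (|…0…⟩, |…1…⟩) become ((a + b)/√2, (a − b)/√2). Kets absent from the input have amplitude 0.
(|00⟩, |10⟩): (a, b) = (0.7339, 0) → (0.5189, 0.5189)
(|01⟩, |11⟩): (a, b) = (0, 0.6793) → (0.4803, -0.4803)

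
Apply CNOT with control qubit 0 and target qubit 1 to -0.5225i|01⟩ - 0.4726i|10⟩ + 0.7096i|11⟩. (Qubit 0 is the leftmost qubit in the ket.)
-0.5225i|01⟩ + 0.7096i|10⟩ - 0.4726i|11⟩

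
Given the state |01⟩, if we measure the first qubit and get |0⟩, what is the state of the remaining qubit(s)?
|1⟩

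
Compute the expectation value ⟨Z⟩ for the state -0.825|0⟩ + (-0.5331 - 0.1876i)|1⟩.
0.3612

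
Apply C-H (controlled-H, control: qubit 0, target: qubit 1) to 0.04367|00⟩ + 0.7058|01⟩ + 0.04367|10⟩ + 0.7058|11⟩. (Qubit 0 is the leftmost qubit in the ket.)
0.04367|00⟩ + 0.7058|01⟩ + 0.53|10⟩ - 0.4682|11⟩

C-H leaves the control-|0⟩ kets |00⟩, |01⟩ unchanged and applies H to qubit 1 on the control-|1⟩ pair (|10⟩, |11⟩).
H = [[1/√2, 1/√2], [1/√2, -1/√2]].
With a = amp(|10⟩) = 0.04367 and b = amp(|11⟩) = 0.7058:
new amp(|10⟩) = (1/√2)·a + (1/√2)·b = 0.53
new amp(|11⟩) = (1/√2)·a + (-1/√2)·b = -0.4682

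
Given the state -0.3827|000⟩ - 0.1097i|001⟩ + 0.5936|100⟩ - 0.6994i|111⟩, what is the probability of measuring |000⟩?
0.1465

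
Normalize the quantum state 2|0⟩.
|0⟩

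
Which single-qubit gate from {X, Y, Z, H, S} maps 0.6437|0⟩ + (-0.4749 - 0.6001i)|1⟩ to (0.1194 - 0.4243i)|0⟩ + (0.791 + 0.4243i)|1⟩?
H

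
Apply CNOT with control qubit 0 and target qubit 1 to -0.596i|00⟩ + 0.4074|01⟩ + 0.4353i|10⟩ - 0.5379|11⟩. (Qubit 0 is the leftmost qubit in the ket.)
-0.596i|00⟩ + 0.4074|01⟩ - 0.5379|10⟩ + 0.4353i|11⟩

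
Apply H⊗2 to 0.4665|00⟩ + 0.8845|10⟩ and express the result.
0.6755|00⟩ + 0.6755|01⟩ - 0.209|10⟩ - 0.209|11⟩

H⊗2 gives amp(|y⟩) = (1/2) Σ_x (−1)^(x·y) amp(|x⟩), where x·y is the number of positions in which both x and y have a 1.
|00⟩: (0.4665 + 0.8845)/2 = 0.6755
|01⟩: (0.4665 + 0.8845)/2 = 0.6755
|10⟩: (0.4665 - 0.8845)/2 = -0.209
|11⟩: (0.4665 - 0.8845)/2 = -0.209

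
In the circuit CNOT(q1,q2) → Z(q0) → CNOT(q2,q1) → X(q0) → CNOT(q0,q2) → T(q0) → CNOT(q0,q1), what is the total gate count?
7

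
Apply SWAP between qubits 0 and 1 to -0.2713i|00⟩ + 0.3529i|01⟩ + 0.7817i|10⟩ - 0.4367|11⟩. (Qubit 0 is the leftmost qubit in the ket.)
-0.2713i|00⟩ + 0.7817i|01⟩ + 0.3529i|10⟩ - 0.4367|11⟩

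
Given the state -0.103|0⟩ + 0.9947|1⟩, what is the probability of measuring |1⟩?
0.9894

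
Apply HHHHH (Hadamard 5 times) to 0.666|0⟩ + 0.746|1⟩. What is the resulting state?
0.9984|0⟩ - 0.05657|1⟩

H² = I, so H^5 = H: a single Hadamard. With (a, b) = (0.666, 0.746), H gives ((a + b)/√2, (a − b)/√2) = (0.9984, -0.05657).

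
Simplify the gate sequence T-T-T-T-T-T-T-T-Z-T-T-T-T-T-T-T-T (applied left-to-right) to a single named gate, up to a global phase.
Z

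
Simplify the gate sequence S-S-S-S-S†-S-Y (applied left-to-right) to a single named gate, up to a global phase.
Y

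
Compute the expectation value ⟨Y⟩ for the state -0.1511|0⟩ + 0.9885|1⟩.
0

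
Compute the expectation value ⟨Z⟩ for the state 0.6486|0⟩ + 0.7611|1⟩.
-0.1586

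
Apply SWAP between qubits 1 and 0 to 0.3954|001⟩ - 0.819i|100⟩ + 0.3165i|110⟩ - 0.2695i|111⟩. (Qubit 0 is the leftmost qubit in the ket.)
0.3954|001⟩ - 0.819i|010⟩ + 0.3165i|110⟩ - 0.2695i|111⟩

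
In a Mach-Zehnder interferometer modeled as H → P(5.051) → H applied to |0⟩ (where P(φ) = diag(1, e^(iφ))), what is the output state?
(0.6661 - 0.4716i)|0⟩ + (0.3339 + 0.4716i)|1⟩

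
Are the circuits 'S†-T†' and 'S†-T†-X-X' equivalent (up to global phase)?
Yes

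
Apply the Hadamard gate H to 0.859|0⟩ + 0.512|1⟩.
0.9694|0⟩ + 0.2454|1⟩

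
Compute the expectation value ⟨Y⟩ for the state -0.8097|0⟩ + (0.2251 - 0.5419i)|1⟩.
0.8776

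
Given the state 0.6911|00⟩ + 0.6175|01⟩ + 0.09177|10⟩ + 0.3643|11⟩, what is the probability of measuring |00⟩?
0.4776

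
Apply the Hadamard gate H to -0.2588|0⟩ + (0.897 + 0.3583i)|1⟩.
(0.4513 + 0.2534i)|0⟩ + (-0.8173 - 0.2534i)|1⟩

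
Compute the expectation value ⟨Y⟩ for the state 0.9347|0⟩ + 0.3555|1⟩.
0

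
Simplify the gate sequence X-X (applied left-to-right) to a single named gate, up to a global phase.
I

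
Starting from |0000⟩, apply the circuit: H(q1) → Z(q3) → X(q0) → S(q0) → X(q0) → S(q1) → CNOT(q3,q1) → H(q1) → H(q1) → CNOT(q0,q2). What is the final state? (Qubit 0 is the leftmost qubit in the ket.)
(1/√2)i|0000⟩ - 1/√2|0100⟩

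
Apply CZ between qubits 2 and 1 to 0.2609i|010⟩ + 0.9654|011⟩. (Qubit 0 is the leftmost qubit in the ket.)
0.2609i|010⟩ - 0.9654|011⟩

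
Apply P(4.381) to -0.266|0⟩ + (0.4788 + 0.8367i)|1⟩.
-0.266|0⟩ + (0.6354 - 0.725i)|1⟩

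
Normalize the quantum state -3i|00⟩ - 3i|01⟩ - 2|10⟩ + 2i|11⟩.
-0.5883i|00⟩ - 0.5883i|01⟩ - 0.3922|10⟩ + 0.3922i|11⟩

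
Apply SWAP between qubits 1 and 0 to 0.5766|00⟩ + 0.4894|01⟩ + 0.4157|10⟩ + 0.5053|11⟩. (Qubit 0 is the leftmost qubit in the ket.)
0.5766|00⟩ + 0.4157|01⟩ + 0.4894|10⟩ + 0.5053|11⟩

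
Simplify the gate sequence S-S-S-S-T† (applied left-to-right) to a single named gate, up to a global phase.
T†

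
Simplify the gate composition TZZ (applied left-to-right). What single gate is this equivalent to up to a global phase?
T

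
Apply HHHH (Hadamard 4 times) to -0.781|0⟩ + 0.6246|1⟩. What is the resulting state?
-0.781|0⟩ + 0.6246|1⟩

H² = I, so an even number of Hadamards cancels: H^4 = I and the state is unchanged.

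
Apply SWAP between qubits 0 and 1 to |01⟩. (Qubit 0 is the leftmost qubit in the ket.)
|10⟩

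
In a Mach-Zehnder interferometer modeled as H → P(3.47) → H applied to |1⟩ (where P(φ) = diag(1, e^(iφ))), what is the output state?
(0.9733 + 0.1613i)|0⟩ + (0.02672 - 0.1613i)|1⟩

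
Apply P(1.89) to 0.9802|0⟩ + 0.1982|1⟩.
0.9802|0⟩ + (-0.0622 + 0.1882i)|1⟩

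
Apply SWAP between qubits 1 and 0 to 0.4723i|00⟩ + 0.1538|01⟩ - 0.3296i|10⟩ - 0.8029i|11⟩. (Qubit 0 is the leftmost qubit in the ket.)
0.4723i|00⟩ - 0.3296i|01⟩ + 0.1538|10⟩ - 0.8029i|11⟩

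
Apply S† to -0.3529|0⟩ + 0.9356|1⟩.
-0.3529|0⟩ - 0.9356i|1⟩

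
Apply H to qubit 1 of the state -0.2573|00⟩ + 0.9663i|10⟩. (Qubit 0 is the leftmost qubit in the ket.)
-0.1819|00⟩ - 0.1819|01⟩ + 0.6833i|10⟩ + 0.6833i|11⟩

H on qubit 1 mixes each pair of kets that differ only in qubit 1: amplitudes (a, b) of (|…0…⟩, |…1…⟩) become ((a + b)/√2, (a − b)/√2). Kets absent from the input have amplitude 0.
(|00⟩, |01⟩): (a, b) = (-0.2573, 0) → (-0.1819, -0.1819)
(|10⟩, |11⟩): (a, b) = (0.9663i, 0) → (0.6833i, 0.6833i)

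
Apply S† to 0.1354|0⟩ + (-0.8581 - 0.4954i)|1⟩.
0.1354|0⟩ + (-0.4954 + 0.8581i)|1⟩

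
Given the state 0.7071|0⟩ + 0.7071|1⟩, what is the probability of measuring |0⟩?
0.5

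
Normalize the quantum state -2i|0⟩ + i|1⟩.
-0.8944i|0⟩ + (1/√5)i|1⟩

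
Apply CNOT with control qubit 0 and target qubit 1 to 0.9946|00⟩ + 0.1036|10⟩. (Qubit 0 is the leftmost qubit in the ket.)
0.9946|00⟩ + 0.1036|11⟩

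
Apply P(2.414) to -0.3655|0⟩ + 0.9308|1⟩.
-0.3655|0⟩ + (-0.6951 + 0.6191i)|1⟩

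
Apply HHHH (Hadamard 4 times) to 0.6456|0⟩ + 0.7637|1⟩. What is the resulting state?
0.6456|0⟩ + 0.7637|1⟩

H² = I, so an even number of Hadamards cancels: H^4 = I and the state is unchanged.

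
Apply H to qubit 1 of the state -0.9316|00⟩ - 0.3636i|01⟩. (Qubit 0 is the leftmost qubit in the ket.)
(-0.6587 - 0.2571i)|00⟩ + (-0.6587 + 0.2571i)|01⟩

H on qubit 1 mixes each pair of kets that differ only in qubit 1: amplitudes (a, b) of (|…0…⟩, |…1…⟩) become ((a + b)/√2, (a − b)/√2). Kets absent from the input have amplitude 0.
(|00⟩, |01⟩): (a, b) = (-0.9316, -0.3636i) → ((-0.6587 - 0.2571i), (-0.6587 + 0.2571i))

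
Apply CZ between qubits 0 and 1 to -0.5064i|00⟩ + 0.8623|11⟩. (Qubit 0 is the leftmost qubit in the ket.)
-0.5064i|00⟩ - 0.8623|11⟩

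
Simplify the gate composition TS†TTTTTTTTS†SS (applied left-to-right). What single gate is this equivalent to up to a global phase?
T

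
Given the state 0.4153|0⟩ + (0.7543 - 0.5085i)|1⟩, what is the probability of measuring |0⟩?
0.1725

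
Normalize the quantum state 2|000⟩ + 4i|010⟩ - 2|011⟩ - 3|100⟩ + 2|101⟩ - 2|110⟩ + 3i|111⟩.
0.2828|000⟩ + 0.5657i|010⟩ - 0.2828|011⟩ - 0.4243|100⟩ + 0.2828|101⟩ - 0.2828|110⟩ + 0.4243i|111⟩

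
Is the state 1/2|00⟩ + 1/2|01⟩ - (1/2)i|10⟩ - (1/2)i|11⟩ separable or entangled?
Separable

Writing the state as a|00⟩ + b|01⟩ + c|10⟩ + d|11⟩, it is a product state iff ad − bc = 0.
Here (a, b, c, d) = (1/2, 1/2, -(1/2)i, -(1/2)i): ad − bc = (1/2)(-(1/2)i) − (1/2)(-(1/2)i) = 0, so the state is separable.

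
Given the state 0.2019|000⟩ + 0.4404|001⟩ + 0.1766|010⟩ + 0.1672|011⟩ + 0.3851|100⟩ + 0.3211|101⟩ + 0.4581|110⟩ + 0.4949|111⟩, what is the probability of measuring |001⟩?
0.194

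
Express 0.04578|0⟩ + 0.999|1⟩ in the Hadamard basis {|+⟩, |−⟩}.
0.7388|+⟩ - 0.674|−⟩

With |ψ⟩ = α|0⟩ + β|1⟩, the Hadamard-basis coefficients are ⟨+|ψ⟩ = (α + β)/√2 and ⟨−|ψ⟩ = (α − β)/√2.
Here α = 0.04578, β = 0.999: (α + β)/√2 = 0.7388, (α − β)/√2 = -0.674.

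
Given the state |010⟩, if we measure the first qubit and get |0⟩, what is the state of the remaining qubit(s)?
|10⟩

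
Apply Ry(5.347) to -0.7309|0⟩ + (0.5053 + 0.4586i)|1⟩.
(0.4243 - 0.2069i)|0⟩ + (-0.7807 - 0.4093i)|1⟩

Ry(5.347) = [[cos(θ/2), −sin(θ/2)], [sin(θ/2), cos(θ/2)]]; θ = 5.347, cos(θ/2) ≈ -0.89243, sin(θ/2) ≈ 0.451185.
With a = amp(|0⟩) = -0.7309 and b = amp(|1⟩) = (0.5053 + 0.4586i):
new amp(|0⟩) = (-0.89243)·a + (-0.451185)·b = (0.4243 - 0.2069i)
new amp(|1⟩) = (0.451185)·a + (-0.89243)·b = (-0.7807 - 0.4093i)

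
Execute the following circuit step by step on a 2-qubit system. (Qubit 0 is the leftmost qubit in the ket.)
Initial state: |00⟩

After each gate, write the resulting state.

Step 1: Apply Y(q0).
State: i|10⟩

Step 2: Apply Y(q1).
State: -|11⟩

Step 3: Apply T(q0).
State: (-1/√2 - (1/√2)i)|11⟩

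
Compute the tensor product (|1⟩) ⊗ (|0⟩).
|10⟩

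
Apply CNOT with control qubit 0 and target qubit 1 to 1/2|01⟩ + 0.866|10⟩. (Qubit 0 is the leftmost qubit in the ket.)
1/2|01⟩ + 0.866|11⟩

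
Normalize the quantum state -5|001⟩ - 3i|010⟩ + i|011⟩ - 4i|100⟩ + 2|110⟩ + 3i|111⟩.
-0.625|001⟩ - 0.375i|010⟩ + 0.125i|011⟩ - (1/2)i|100⟩ + 0.25|110⟩ + 0.375i|111⟩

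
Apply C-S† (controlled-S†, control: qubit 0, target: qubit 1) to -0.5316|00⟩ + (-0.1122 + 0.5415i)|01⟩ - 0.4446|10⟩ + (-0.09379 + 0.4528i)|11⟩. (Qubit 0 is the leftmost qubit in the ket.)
-0.5316|00⟩ + (-0.1122 + 0.5415i)|01⟩ - 0.4446|10⟩ + (0.4528 + 0.09379i)|11⟩

C-S† leaves the control-|0⟩ kets |00⟩, |01⟩ unchanged and applies S† to qubit 1 on the control-|1⟩ pair (|10⟩, |11⟩).
S† = [[1, 0], [0, -i]].
With a = amp(|10⟩) = -0.4446 and b = amp(|11⟩) = (-0.09379 + 0.4528i):
new amp(|10⟩) = (1)·a = -0.4446
new amp(|11⟩) = (-i)·b = (0.4528 + 0.09379i)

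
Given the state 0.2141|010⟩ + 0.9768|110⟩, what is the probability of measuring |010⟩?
0.04584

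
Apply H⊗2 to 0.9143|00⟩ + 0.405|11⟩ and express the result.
0.6597|00⟩ + 0.2547|01⟩ + 0.2547|10⟩ + 0.6597|11⟩

H⊗2 gives amp(|y⟩) = (1/2) Σ_x (−1)^(x·y) amp(|x⟩), where x·y is the number of positions in which both x and y have a 1.
|00⟩: (0.9143 + 0.405)/2 = 0.6597
|01⟩: (0.9143 - 0.405)/2 = 0.2547
|10⟩: (0.9143 - 0.405)/2 = 0.2547
|11⟩: (0.9143 + 0.405)/2 = 0.6597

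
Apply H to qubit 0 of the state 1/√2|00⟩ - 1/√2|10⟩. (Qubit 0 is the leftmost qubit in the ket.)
|10⟩

H on qubit 0 mixes each pair of kets that differ only in qubit 0: amplitudes (a, b) of (|…0…⟩, |…1…⟩) become ((a + b)/√2, (a − b)/√2). Kets absent from the input have amplitude 0.
(|00⟩, |10⟩): (a, b) = (1/√2, -1/√2) → (0, 1)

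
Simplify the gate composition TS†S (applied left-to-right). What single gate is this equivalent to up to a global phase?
T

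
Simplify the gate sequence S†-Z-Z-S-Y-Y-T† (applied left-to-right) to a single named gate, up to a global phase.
T†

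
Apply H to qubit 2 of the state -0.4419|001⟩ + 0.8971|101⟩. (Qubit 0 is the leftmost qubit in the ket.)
-0.3125|000⟩ + 0.3125|001⟩ + 0.6343|100⟩ - 0.6343|101⟩

H on qubit 2 mixes each pair of kets that differ only in qubit 2: amplitudes (a, b) of (|…0…⟩, |…1…⟩) become ((a + b)/√2, (a − b)/√2). Kets absent from the input have amplitude 0.
(|000⟩, |001⟩): (a, b) = (0, -0.4419) → (-0.3125, 0.3125)
(|100⟩, |101⟩): (a, b) = (0, 0.8971) → (0.6343, -0.6343)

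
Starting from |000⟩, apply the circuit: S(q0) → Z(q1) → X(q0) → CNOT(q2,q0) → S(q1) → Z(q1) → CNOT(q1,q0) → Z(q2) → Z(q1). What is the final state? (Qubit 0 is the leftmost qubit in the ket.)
|100⟩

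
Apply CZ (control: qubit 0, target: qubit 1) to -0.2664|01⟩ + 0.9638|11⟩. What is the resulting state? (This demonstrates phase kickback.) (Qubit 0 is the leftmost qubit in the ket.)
-0.2664|01⟩ - 0.9638|11⟩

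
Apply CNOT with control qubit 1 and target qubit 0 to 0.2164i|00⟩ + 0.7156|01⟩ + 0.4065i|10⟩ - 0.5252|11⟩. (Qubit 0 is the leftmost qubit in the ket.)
0.2164i|00⟩ - 0.5252|01⟩ + 0.4065i|10⟩ + 0.7156|11⟩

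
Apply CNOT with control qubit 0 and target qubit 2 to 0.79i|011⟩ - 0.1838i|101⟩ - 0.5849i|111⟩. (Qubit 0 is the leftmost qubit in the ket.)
0.79i|011⟩ - 0.1838i|100⟩ - 0.5849i|110⟩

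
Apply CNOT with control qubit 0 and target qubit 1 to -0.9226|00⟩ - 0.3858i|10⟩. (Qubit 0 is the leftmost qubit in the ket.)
-0.9226|00⟩ - 0.3858i|11⟩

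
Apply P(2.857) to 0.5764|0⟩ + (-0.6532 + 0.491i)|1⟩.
0.5764|0⟩ + (0.4891 - 0.6546i)|1⟩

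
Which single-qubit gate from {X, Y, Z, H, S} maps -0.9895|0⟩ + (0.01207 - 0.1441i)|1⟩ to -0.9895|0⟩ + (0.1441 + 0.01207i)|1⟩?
S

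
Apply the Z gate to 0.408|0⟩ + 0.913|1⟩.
0.408|0⟩ - 0.913|1⟩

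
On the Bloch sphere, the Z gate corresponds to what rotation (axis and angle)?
Rotation by π around the z-axis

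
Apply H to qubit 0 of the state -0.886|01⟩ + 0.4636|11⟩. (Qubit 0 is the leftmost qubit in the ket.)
-0.2987|01⟩ - 0.9543|11⟩

H on qubit 0 mixes each pair of kets that differ only in qubit 0: amplitudes (a, b) of (|…0…⟩, |…1…⟩) become ((a + b)/√2, (a − b)/√2). Kets absent from the input have amplitude 0.
(|01⟩, |11⟩): (a, b) = (-0.886, 0.4636) → (-0.2987, -0.9543)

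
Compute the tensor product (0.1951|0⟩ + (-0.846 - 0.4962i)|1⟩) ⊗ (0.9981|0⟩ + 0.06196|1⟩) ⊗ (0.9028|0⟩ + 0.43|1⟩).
0.1758|000⟩ + 0.08373|001⟩ + 0.01091|010⟩ + 0.005198|011⟩ + (-0.7623 - 0.4471i)|100⟩ + (-0.3631 - 0.213i)|101⟩ + (-0.04732 - 0.02776i)|110⟩ + (-0.02254 - 0.01322i)|111⟩

amp(|b₁b₂…⟩) = product of the factor amplitudes for bits b₁, b₂, …; only kets whose every factor amplitude is nonzero survive.
|000⟩: (0.1951)(0.9981)(0.9028) = 0.1758
|001⟩: (0.1951)(0.9981)(0.43) = 0.08373
|010⟩: (0.1951)(0.06196)(0.9028) = 0.01091
|011⟩: (0.1951)(0.06196)(0.43) = 0.005198
|100⟩: (-0.846 - 0.4962i)(0.9981)(0.9028) = (-0.7623 - 0.4471i)
|101⟩: (-0.846 - 0.4962i)(0.9981)(0.43) = (-0.3631 - 0.213i)
|110⟩: (-0.846 - 0.4962i)(0.06196)(0.9028) = (-0.04732 - 0.02776i)
|111⟩: (-0.846 - 0.4962i)(0.06196)(0.43) = (-0.02254 - 0.01322i)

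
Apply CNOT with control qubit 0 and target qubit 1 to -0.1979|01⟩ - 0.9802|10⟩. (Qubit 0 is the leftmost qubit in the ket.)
-0.1979|01⟩ - 0.9802|11⟩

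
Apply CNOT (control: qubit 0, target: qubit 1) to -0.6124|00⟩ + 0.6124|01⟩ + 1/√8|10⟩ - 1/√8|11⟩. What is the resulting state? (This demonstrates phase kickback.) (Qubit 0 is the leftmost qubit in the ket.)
-0.6124|00⟩ + 0.6124|01⟩ - 1/√8|10⟩ + 1/√8|11⟩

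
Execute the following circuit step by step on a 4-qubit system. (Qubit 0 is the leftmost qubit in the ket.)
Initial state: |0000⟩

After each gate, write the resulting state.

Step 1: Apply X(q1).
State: |0100⟩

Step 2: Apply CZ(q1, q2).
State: |0100⟩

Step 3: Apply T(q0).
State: |0100⟩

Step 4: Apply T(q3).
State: |0100⟩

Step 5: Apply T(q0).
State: |0100⟩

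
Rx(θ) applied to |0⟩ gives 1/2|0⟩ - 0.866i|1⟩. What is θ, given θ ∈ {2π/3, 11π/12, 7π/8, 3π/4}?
2π/3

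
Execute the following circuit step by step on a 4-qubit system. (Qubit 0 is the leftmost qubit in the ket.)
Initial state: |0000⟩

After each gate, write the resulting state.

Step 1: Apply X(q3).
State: |0001⟩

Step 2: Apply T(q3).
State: (1/√2 + (1/√2)i)|0001⟩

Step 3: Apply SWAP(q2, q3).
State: (1/√2 + (1/√2)i)|0010⟩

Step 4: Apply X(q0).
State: (1/√2 + (1/√2)i)|1010⟩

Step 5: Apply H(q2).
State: (1/2 + (1/2)i)|1000⟩ + (-1/2 - (1/2)i)|1010⟩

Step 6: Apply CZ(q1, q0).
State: (1/2 + (1/2)i)|1000⟩ + (-1/2 - (1/2)i)|1010⟩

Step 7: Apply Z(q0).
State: (-1/2 - (1/2)i)|1000⟩ + (1/2 + (1/2)i)|1010⟩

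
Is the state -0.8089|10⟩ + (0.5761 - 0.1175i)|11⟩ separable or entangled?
Separable

Writing the state as a|00⟩ + b|01⟩ + c|10⟩ + d|11⟩, it is a product state iff ad − bc = 0.
Here (a, b, c, d) = (0, 0, -0.8089, (0.5761 - 0.1175i)): ad − bc = (0)(0.5761 - 0.1175i) − (0)(-0.8089) = 0, so the state is separable.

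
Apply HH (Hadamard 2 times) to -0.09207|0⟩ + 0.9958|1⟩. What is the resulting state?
-0.09207|0⟩ + 0.9958|1⟩

H² = I, so an even number of Hadamards cancels: H^2 = I and the state is unchanged.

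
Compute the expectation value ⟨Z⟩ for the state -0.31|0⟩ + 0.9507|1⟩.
-0.8077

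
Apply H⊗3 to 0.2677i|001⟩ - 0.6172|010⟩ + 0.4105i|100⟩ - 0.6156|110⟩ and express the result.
(-0.4359 + 0.2398i)|000⟩ + (-0.4359 + 0.05049i)|001⟩ + (0.4359 + 0.2398i)|010⟩ + (0.4359 + 0.05049i)|011⟩ + (-0.0005657 - 0.05049i)|100⟩ + (-0.0005657 - 0.2398i)|101⟩ + (0.0005657 - 0.05049i)|110⟩ + (0.0005657 - 0.2398i)|111⟩

H⊗3 gives amp(|y⟩) = (1/2√2) Σ_x (−1)^(x·y) amp(|x⟩), where x·y is the number of positions in which both x and y have a 1.
|000⟩: (0.2677i - 0.6172 + 0.4105i - 0.6156)/(2√2) = (-0.4359 + 0.2398i)
|001⟩: (-0.2677i - 0.6172 + 0.4105i - 0.6156)/(2√2) = (-0.4359 + 0.05049i)
|010⟩: (0.2677i + 0.6172 + 0.4105i + 0.6156)/(2√2) = (0.4359 + 0.2398i)
|011⟩: (-0.2677i + 0.6172 + 0.4105i + 0.6156)/(2√2) = (0.4359 + 0.05049i)
|100⟩: (0.2677i - 0.6172 - 0.4105i + 0.6156)/(2√2) = (-0.0005657 - 0.05049i)
|101⟩: (-0.2677i - 0.6172 - 0.4105i + 0.6156)/(2√2) = (-0.0005657 - 0.2398i)
|110⟩: (0.2677i + 0.6172 - 0.4105i - 0.6156)/(2√2) = (0.0005657 - 0.05049i)
|111⟩: (-0.2677i + 0.6172 - 0.4105i - 0.6156)/(2√2) = (0.0005657 - 0.2398i)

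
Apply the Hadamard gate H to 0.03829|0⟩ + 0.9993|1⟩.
0.7337|0⟩ - 0.6795|1⟩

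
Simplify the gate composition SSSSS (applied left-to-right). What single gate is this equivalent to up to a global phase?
S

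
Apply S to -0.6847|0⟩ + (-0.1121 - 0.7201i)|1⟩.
-0.6847|0⟩ + (0.7201 - 0.1121i)|1⟩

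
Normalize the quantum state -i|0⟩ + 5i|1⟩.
-0.1961i|0⟩ + 0.9806i|1⟩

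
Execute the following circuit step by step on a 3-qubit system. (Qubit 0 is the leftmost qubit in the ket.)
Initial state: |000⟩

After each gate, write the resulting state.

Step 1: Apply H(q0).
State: 1/√2|000⟩ + 1/√2|100⟩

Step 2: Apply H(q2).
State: 1/2|000⟩ + 1/2|001⟩ + 1/2|100⟩ + 1/2|101⟩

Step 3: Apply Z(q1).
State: 1/2|000⟩ + 1/2|001⟩ + 1/2|100⟩ + 1/2|101⟩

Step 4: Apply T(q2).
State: 1/2|000⟩ + (1/√8 + (1/√8)i)|001⟩ + 1/2|100⟩ + (1/√8 + (1/√8)i)|101⟩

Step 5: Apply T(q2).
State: 1/2|000⟩ + (1/2)i|001⟩ + 1/2|100⟩ + (1/2)i|101⟩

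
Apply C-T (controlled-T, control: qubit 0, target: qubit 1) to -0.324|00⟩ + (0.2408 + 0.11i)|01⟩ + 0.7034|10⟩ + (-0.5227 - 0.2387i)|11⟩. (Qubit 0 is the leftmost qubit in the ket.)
-0.324|00⟩ + (0.2408 + 0.11i)|01⟩ + 0.7034|10⟩ + (-0.2008 - 0.5384i)|11⟩

C-T leaves the control-|0⟩ kets |00⟩, |01⟩ unchanged and applies T to qubit 1 on the control-|1⟩ pair (|10⟩, |11⟩).
T = [[1, 0], [0, (1/√2 + (1/√2)i)]].
With a = amp(|10⟩) = 0.7034 and b = amp(|11⟩) = (-0.5227 - 0.2387i):
new amp(|10⟩) = (1)·a = 0.7034
new amp(|11⟩) = (1/√2 + (1/√2)i)·b = (-0.2008 - 0.5384i)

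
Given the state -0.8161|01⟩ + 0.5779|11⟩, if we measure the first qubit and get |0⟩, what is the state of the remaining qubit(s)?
-|1⟩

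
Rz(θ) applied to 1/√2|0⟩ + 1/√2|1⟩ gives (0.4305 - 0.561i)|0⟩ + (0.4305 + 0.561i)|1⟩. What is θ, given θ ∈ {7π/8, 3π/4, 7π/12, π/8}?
7π/12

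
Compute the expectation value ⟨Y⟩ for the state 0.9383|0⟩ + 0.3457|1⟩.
0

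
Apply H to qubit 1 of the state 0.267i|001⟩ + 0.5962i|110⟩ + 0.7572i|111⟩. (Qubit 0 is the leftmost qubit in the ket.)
0.1888i|001⟩ + 0.1888i|011⟩ + 0.4216i|100⟩ + 0.5354i|101⟩ - 0.4216i|110⟩ - 0.5354i|111⟩

H on qubit 1 mixes each pair of kets that differ only in qubit 1: amplitudes (a, b) of (|…0…⟩, |…1…⟩) become ((a + b)/√2, (a − b)/√2). Kets absent from the input have amplitude 0.
(|001⟩, |011⟩): (a, b) = (0.267i, 0) → (0.1888i, 0.1888i)
(|100⟩, |110⟩): (a, b) = (0, 0.5962i) → (0.4216i, -0.4216i)
(|101⟩, |111⟩): (a, b) = (0, 0.7572i) → (0.5354i, -0.5354i)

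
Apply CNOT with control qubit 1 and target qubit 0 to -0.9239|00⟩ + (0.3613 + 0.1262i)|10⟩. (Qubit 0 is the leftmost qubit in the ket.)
-0.9239|00⟩ + (0.3613 + 0.1262i)|10⟩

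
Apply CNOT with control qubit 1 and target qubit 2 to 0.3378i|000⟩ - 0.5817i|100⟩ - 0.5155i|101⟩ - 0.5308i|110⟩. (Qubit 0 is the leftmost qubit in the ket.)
0.3378i|000⟩ - 0.5817i|100⟩ - 0.5155i|101⟩ - 0.5308i|111⟩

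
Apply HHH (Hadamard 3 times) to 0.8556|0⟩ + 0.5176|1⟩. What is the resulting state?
0.971|0⟩ + 0.239|1⟩

H² = I, so H^3 = H: a single Hadamard. With (a, b) = (0.8556, 0.5176), H gives ((a + b)/√2, (a − b)/√2) = (0.971, 0.239).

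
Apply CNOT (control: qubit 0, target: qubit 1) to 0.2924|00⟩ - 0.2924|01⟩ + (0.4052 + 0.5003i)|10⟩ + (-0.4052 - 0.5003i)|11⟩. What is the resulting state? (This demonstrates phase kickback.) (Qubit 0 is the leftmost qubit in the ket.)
0.2924|00⟩ - 0.2924|01⟩ + (-0.4052 - 0.5003i)|10⟩ + (0.4052 + 0.5003i)|11⟩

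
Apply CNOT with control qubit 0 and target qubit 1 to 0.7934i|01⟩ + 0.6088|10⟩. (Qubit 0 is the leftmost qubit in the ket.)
0.7934i|01⟩ + 0.6088|11⟩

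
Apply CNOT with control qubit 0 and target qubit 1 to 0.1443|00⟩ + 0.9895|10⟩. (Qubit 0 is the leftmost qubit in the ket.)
0.1443|00⟩ + 0.9895|11⟩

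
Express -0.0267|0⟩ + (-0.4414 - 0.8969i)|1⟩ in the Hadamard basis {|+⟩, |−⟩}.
(-0.331 - 0.6342i)|+⟩ + (0.2932 + 0.6342i)|−⟩

With |ψ⟩ = α|0⟩ + β|1⟩, the Hadamard-basis coefficients are ⟨+|ψ⟩ = (α + β)/√2 and ⟨−|ψ⟩ = (α − β)/√2.
Here α = -0.0267, β = (-0.4414 - 0.8969i): (α + β)/√2 = (-0.331 - 0.6342i), (α − β)/√2 = (0.2932 + 0.6342i).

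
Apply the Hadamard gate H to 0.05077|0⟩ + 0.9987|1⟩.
0.7421|0⟩ - 0.6703|1⟩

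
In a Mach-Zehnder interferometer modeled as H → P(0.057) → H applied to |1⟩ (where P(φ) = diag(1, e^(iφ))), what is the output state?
(0.000812 - 0.02848i)|0⟩ + (0.9992 + 0.02848i)|1⟩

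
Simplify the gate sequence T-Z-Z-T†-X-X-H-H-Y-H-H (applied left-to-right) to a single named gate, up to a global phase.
Y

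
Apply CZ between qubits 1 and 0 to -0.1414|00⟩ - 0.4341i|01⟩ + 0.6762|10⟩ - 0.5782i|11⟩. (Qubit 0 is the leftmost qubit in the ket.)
-0.1414|00⟩ - 0.4341i|01⟩ + 0.6762|10⟩ + 0.5782i|11⟩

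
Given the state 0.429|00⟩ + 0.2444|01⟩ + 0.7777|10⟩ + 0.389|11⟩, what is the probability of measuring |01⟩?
0.05973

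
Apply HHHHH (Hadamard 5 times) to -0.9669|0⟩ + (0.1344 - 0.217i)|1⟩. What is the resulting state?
(-0.5887 - 0.1534i)|0⟩ + (-0.7787 + 0.1534i)|1⟩

H² = I, so H^5 = H: a single Hadamard. With (a, b) = (-0.9669, (0.1344 - 0.217i)), H gives ((a + b)/√2, (a − b)/√2) = ((-0.5887 - 0.1534i), (-0.7787 + 0.1534i)).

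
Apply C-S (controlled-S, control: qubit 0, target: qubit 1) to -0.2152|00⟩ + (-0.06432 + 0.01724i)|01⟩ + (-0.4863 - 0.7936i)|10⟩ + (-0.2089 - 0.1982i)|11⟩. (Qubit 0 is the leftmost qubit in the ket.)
-0.2152|00⟩ + (-0.06432 + 0.01724i)|01⟩ + (-0.4863 - 0.7936i)|10⟩ + (0.1982 - 0.2089i)|11⟩

C-S leaves the control-|0⟩ kets |00⟩, |01⟩ unchanged and applies S to qubit 1 on the control-|1⟩ pair (|10⟩, |11⟩).
S = [[1, 0], [0, i]].
With a = amp(|10⟩) = (-0.4863 - 0.7936i) and b = amp(|11⟩) = (-0.2089 - 0.1982i):
new amp(|10⟩) = (1)·a = (-0.4863 - 0.7936i)
new amp(|11⟩) = (i)·b = (0.1982 - 0.2089i)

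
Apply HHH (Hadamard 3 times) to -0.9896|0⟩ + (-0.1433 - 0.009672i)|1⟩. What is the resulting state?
(-0.8011 - 0.006839i)|0⟩ + (-0.5984 + 0.006839i)|1⟩

H² = I, so H^3 = H: a single Hadamard. With (a, b) = (-0.9896, (-0.1433 - 0.009672i)), H gives ((a + b)/√2, (a − b)/√2) = ((-0.8011 - 0.006839i), (-0.5984 + 0.006839i)).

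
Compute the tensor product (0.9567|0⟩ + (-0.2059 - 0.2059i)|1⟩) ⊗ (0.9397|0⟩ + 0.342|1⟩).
0.899|00⟩ + 0.3272|01⟩ + (-0.1935 - 0.1935i)|10⟩ + (-0.07042 - 0.07042i)|11⟩

amp(|b₁b₂…⟩) = product of the factor amplitudes for bits b₁, b₂, …; only kets whose every factor amplitude is nonzero survive.
|00⟩: (0.9567)(0.9397) = 0.899
|01⟩: (0.9567)(0.342) = 0.3272
|10⟩: (-0.2059 - 0.2059i)(0.9397) = (-0.1935 - 0.1935i)
|11⟩: (-0.2059 - 0.2059i)(0.342) = (-0.07042 - 0.07042i)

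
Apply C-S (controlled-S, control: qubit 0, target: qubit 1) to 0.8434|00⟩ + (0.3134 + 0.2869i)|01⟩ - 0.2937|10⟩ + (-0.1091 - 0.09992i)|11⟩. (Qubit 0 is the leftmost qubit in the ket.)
0.8434|00⟩ + (0.3134 + 0.2869i)|01⟩ - 0.2937|10⟩ + (0.09992 - 0.1091i)|11⟩

C-S leaves the control-|0⟩ kets |00⟩, |01⟩ unchanged and applies S to qubit 1 on the control-|1⟩ pair (|10⟩, |11⟩).
S = [[1, 0], [0, i]].
With a = amp(|10⟩) = -0.2937 and b = amp(|11⟩) = (-0.1091 - 0.09992i):
new amp(|10⟩) = (1)·a = -0.2937
new amp(|11⟩) = (i)·b = (0.09992 - 0.1091i)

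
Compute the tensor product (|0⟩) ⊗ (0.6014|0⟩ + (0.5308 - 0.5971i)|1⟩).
0.6014|00⟩ + (0.5308 - 0.5971i)|01⟩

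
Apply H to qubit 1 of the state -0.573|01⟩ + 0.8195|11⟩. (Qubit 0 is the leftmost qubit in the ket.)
-0.4052|00⟩ + 0.4052|01⟩ + 0.5795|10⟩ - 0.5795|11⟩

H on qubit 1 mixes each pair of kets that differ only in qubit 1: amplitudes (a, b) of (|…0…⟩, |…1…⟩) become ((a + b)/√2, (a − b)/√2). Kets absent from the input have amplitude 0.
(|00⟩, |01⟩): (a, b) = (0, -0.573) → (-0.4052, 0.4052)
(|10⟩, |11⟩): (a, b) = (0, 0.8195) → (0.5795, -0.5795)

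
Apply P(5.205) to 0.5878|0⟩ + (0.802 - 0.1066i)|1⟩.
0.5878|0⟩ + (0.2854 - 0.7571i)|1⟩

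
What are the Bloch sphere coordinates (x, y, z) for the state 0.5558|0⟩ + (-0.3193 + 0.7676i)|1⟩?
(-0.3549, 0.8533, -0.3822)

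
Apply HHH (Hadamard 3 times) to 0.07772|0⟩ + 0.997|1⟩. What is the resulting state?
0.7599|0⟩ - 0.65|1⟩

H² = I, so H^3 = H: a single Hadamard. With (a, b) = (0.07772, 0.997), H gives ((a + b)/√2, (a − b)/√2) = (0.7599, -0.65).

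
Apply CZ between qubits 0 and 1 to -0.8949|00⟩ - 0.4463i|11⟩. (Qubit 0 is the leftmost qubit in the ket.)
-0.8949|00⟩ + 0.4463i|11⟩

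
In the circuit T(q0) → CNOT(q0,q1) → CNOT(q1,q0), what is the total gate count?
3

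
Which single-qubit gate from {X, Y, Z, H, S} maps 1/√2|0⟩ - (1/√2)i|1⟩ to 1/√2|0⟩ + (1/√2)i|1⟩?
Z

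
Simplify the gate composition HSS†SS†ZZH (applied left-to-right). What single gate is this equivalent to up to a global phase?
I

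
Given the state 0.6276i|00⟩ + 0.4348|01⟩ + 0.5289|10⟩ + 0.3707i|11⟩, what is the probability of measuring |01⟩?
0.1891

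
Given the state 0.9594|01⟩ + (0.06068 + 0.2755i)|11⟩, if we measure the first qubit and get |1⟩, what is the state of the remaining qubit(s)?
(0.2151 + 0.9766i)|1⟩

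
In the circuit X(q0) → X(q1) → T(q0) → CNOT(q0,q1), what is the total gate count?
4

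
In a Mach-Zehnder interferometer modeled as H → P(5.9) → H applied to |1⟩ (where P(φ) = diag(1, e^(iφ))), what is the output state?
(0.03626 + 0.1869i)|0⟩ + (0.9637 - 0.1869i)|1⟩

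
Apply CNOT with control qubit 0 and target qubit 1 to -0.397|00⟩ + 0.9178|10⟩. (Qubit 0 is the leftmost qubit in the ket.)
-0.397|00⟩ + 0.9178|11⟩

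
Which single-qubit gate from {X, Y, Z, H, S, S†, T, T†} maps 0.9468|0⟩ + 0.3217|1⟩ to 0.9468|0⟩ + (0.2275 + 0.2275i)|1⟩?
T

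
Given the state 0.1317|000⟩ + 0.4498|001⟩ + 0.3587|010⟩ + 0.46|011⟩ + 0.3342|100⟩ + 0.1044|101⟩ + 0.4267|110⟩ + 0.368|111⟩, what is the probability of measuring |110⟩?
0.1821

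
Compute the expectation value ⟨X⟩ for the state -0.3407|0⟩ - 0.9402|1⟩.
0.6407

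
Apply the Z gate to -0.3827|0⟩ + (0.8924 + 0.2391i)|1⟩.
-0.3827|0⟩ + (-0.8924 - 0.2391i)|1⟩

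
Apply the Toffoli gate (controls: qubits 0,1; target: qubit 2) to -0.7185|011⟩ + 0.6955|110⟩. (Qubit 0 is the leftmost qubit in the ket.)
-0.7185|011⟩ + 0.6955|111⟩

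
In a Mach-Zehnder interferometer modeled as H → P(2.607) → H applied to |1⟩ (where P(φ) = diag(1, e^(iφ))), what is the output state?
(0.9302 - 0.2547i)|0⟩ + (0.06976 + 0.2547i)|1⟩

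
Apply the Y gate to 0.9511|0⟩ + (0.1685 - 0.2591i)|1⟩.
(-0.2591 - 0.1685i)|0⟩ + 0.9511i|1⟩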